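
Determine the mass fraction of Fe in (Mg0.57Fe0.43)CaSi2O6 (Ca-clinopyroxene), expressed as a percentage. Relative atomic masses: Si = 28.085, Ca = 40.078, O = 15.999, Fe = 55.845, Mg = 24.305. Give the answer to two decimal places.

10.44 mass %

Formula mass = 0.57·24.305 + 0.43·55.845 + 1·40.078 + 2·28.085 + 6·15.999 = 230.109 g/mol, of which 24.013 g is Fe.
So Fe makes up 24.013/230.109 = 0.1044 of the mass, i.e. 10.44%.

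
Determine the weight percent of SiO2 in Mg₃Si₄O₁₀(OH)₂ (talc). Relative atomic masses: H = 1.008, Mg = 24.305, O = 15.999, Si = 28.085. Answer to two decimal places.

63.37 wt%

Molar mass of Mg₃Si₄O₁₀(OH)₂ = 3*24.305 + 4*28.085 + 12*15.999 + 2*1.008 = 379.259 g/mol.
Each formula unit contains 4 Si, equivalent to 4/1 = 4.0000 mol SiO2.
M(SiO2) = 1×28.085 + 2×15.999 = 60.083 g/mol.
Mass of SiO2 per formula unit = 4.0000 × 60.083 = 240.332 g.
SiO2 wt% = 240.332 / 379.259 × 100 = 63.37%.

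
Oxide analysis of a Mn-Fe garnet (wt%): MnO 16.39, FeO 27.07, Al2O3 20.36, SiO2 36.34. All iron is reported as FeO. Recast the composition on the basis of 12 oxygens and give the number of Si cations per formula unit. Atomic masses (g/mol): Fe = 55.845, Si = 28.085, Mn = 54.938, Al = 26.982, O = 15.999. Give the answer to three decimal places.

16.39 wt% MnO ÷ 70.937 g/mol = 0.23105 mol, giving 0.23105 Mn and 0.23105 O.
27.07 wt% FeO ÷ 71.844 g/mol = 0.37679 mol, giving 0.37679 Fe and 0.37679 O.
20.36 wt% Al2O3 ÷ 101.961 g/mol = 0.19968 mol, giving 0.39936 Al and 0.59904 O.
36.34 wt% SiO2 ÷ 60.083 g/mol = 0.60483 mol, giving 0.60483 Si and 1.20966 O.
Oxygen sums to 2.41654; scaling by 12/2.41654 = 4.96578 puts the formula on 12 O.
Si: 0.60483 × 4.96578 = 3.003 atoms per formula unit.

3.003 Si apfu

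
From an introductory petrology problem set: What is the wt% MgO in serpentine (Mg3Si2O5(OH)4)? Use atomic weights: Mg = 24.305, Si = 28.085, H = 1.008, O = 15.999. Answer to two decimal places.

Formula mass = 277.108 g/mol.
3 Mg → 3.0000 mol MgO per formula unit; M(MgO) = 40.304, so MgO mass = 120.912 g.
120.912/277.108 × 100 = 43.63 wt%.

43.63 wt%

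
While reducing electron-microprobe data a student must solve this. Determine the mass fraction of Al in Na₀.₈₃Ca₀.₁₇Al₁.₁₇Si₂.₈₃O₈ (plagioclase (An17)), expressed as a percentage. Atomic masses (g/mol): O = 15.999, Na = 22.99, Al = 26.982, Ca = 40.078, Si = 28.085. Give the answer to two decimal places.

11.92 wt%

Molar mass of Na₀.₈₃Ca₀.₁₇Al₁.₁₇Si₂.₈₃O₈: 0.83×22.99 + 0.17×40.078 + 1.17×26.982 + 2.83×28.085 + 8×15.999 = 264.936 g/mol.
Mass of Al per formula unit: 1.17 × 26.982 = 31.569 g.
Weight fraction Al = 31.569 / 264.936 = 0.1192.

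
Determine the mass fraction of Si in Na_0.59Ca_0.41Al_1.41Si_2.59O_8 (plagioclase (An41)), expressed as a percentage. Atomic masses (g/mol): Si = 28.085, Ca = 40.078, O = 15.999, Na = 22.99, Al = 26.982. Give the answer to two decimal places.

27.06 weight percent

Formula mass = 0.59×22.99 + 0.41×40.078 + 1.41×26.982 + 2.59×28.085 + 8×15.999 = 268.773 g/mol, of which 72.740 g is Si.
So Si makes up 72.740/268.773 = 0.2706 of the mass, i.e. 27.06%.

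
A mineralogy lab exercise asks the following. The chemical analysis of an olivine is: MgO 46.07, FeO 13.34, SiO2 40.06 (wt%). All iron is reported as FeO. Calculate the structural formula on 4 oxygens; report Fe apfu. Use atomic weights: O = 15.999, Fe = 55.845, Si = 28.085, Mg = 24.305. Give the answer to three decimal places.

MgO: 46.07/40.304 = 1.14306 mol → 1.14306 mol Mg, 1.14306 mol O.
FeO: 13.34/71.844 = 0.18568 mol → 0.18568 mol Fe, 0.18568 mol O.
SiO2: 40.06/60.083 = 0.66674 mol → 0.66674 mol Si, 1.33348 mol O.
Total oxygen = 2.66222 mol. Normalization factor = 4/2.66222 = 1.50251.
Fe per 4 O = 0.18568 × 1.50251 = 0.279.

0.279 Fe apfu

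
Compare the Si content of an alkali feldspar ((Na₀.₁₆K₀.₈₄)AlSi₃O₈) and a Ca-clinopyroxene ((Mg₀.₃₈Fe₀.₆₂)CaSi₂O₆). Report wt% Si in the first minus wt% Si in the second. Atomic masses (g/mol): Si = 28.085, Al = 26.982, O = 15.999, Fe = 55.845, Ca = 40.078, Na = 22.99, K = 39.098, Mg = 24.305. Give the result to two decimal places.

6.76 percentage points

First mineral: 84.255 g Si in 275.750 g formula = 30.55 wt% Si.
Second mineral: 56.170 g Si in 236.102 g formula = 23.79 wt% Si.
30.55% − 23.79% gives a difference of 6.76 percentage points.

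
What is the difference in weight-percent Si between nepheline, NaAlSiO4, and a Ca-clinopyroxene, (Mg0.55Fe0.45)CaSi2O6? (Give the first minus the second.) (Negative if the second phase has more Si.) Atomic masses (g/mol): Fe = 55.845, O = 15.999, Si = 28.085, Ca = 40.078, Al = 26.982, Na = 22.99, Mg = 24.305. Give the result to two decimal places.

-4.57 percentage points

M(NaAlSiO4) = 142.053 g/mol, so wt% Si = 28.085/142.053 × 100 = 19.77%.
M((Mg0.55Fe0.45)CaSi2O6) = 230.740 g/mol, so wt% Si = 56.170/230.740 × 100 = 24.34%.
19.77 − 24.34 = -4.57 pp.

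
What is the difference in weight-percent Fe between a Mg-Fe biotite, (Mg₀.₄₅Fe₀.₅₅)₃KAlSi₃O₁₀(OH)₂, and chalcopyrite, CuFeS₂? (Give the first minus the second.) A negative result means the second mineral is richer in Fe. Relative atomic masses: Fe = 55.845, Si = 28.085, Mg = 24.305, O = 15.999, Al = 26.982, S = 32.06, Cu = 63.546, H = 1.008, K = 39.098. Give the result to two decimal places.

Fe in (Mg₀.₄₅Fe₀.₅₅)₃KAlSi₃O₁₀(OH)₂: molar mass 469.295 g/mol; 1.65×55.845 = 92.144 g → 19.63 wt%.
Fe in CuFeS₂: molar mass 183.511 g/mol; 1×55.845 = 55.845 g → 30.43 wt%.
Difference = 19.63 − 30.43 = -10.80 percentage points.

-10.80 percentage points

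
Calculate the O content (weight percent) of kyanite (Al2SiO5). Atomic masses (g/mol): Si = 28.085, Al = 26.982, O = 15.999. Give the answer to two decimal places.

Molar mass of Al2SiO5: 2·26.982 + 1·28.085 + 5·15.999 = 162.044 g/mol.
Mass of O per formula unit: 5 × 15.999 = 79.995 g.
Weight fraction O = 79.995 / 162.044 = 0.4937.

49.37 weight percent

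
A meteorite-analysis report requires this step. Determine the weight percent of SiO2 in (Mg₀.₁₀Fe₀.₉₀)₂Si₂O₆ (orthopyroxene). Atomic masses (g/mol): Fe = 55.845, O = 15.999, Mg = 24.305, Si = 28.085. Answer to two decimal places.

46.66 wt%

M((Mg₀.₁₀Fe₀.₉₀)₂Si₂O₆) = 257.546 g/mol; M(SiO2) = 60.083 g/mol.
Moles SiO2 per formula unit = 2 Si ÷ 1 = 2.0000.
SiO2 fraction = (2.0000 × 60.083) / 257.546 = 120.166/257.546 = 0.4666.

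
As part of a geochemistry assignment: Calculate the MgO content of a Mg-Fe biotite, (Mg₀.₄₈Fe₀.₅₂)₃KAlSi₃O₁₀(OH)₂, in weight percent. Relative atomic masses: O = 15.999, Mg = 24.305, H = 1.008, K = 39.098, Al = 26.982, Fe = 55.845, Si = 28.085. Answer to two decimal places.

Formula mass = 466.456 g/mol.
1.44 Mg → 1.4400 mol MgO per formula unit; M(MgO) = 40.304, so MgO mass = 58.038 g.
58.038/466.456 × 100 = 12.44 wt%.

12.44 wt%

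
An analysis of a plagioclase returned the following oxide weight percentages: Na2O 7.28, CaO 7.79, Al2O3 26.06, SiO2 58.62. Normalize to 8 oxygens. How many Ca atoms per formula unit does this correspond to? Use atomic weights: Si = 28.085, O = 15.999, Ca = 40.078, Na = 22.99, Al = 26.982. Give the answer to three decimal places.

Na2O (M=61.979): mol = 0.11746; Na = 0.23492, O = 0.11746.
CaO (M=56.077): mol = 0.13892; Ca = 0.13892, O = 0.13892.
Al2O3 (M=101.961): mol = 0.25559; Al = 0.51118, O = 0.76677.
SiO2 (M=60.083): mol = 0.97565; Si = 0.97565, O = 1.95130.
ΣO = 2.97445; factor = 8/ΣO = 2.68957.
Ca apfu = 0.13892 × 2.68957 = 0.374.

0.374 Ca apfu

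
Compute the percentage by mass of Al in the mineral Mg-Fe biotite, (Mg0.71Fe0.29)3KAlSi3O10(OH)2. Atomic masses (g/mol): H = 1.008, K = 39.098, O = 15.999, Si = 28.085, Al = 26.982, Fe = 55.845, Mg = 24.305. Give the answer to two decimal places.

6.07 wt%

M((Mg0.71Fe0.29)3KAlSi3O10(OH)2) = 444.694 g/mol.
Al contributes 1 × 26.982 = 26.982 g per mole.
26.982/444.694 = 0.0607 → 6.07%.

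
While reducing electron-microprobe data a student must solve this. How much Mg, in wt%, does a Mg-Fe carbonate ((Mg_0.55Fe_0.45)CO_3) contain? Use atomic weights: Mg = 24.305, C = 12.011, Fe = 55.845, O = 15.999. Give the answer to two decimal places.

M((Mg_0.55Fe_0.45)CO_3) = 98.506 g/mol.
Mg contributes 0.55 × 24.305 = 13.368 g per mole.
13.368/98.506 = 0.1357 → 13.57%.

13.57 wt%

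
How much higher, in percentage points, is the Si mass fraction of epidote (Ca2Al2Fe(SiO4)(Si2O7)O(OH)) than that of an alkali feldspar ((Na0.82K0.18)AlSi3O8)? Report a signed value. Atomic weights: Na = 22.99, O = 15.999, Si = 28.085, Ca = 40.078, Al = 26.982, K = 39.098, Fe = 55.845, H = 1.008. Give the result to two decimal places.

-14.34 percentage points

M(Ca2Al2Fe(SiO4)(Si2O7)O(OH)) = 483.215 g/mol, so wt% Si = 84.255/483.215 × 100 = 17.44%.
M((Na0.82K0.18)AlSi3O8) = 265.118 g/mol, so wt% Si = 84.255/265.118 × 100 = 31.78%.
17.44 − 31.78 = -14.34 pp.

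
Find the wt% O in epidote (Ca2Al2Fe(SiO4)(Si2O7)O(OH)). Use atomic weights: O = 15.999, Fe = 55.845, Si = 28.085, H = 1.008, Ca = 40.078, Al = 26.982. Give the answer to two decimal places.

43.04 mass %

Formula mass = 2×40.078 + 2×26.982 + 1×55.845 + 3×28.085 + 13×15.999 + 1×1.008 = 483.215 g/mol, of which 207.987 g is O.
So O makes up 207.987/483.215 = 0.4304 of the mass, i.e. 43.04%.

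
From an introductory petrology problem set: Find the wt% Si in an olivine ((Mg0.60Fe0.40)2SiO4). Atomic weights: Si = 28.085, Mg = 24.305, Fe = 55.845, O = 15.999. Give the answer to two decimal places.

M((Mg0.60Fe0.40)2SiO4) = 165.923 g/mol.
Si contributes 1 × 28.085 = 28.085 g per mole.
28.085/165.923 = 0.1693 → 16.93%.

16.93 wt%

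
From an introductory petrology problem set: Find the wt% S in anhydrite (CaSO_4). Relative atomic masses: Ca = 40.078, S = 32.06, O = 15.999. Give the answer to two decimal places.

Molar mass of CaSO_4: 1·40.078 + 1·32.06 + 4·15.999 = 136.134 g/mol.
Mass of S per formula unit: 1 × 32.06 = 32.060 g.
Weight fraction S = 32.060 / 136.134 = 0.2355.

23.55 wt%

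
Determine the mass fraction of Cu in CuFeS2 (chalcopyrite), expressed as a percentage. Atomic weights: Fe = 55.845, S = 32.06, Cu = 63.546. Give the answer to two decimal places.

M(CuFeS2) = 183.511 g/mol.
Cu contributes 1 × 63.546 = 63.546 g per mole.
63.546/183.511 = 0.3463 → 34.63%.

34.63 wt%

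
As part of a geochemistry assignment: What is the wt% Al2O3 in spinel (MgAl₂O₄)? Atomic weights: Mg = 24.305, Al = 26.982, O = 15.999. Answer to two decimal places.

Molar mass of MgAl₂O₄ = 1×24.305 + 2×26.982 + 4×15.999 = 142.265 g/mol.
Each formula unit contains 2 Al, equivalent to 2/2 = 1.0000 mol Al2O3.
M(Al2O3) = 2×26.982 + 3×15.999 = 101.961 g/mol.
Mass of Al2O3 per formula unit = 1.0000 × 101.961 = 101.961 g.
Al2O3 wt% = 101.961 / 142.265 × 100 = 71.67%.

71.67 wt%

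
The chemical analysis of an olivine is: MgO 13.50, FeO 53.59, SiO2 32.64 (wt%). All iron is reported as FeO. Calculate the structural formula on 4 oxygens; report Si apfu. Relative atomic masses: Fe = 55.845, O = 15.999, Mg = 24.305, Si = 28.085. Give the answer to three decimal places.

1.003 Si apfu

13.50 wt% MgO ÷ 40.304 g/mol = 0.33495 mol, giving 0.33495 Mg and 0.33495 O.
53.59 wt% FeO ÷ 71.844 g/mol = 0.74592 mol, giving 0.74592 Fe and 0.74592 O.
32.64 wt% SiO2 ÷ 60.083 g/mol = 0.54325 mol, giving 0.54325 Si and 1.08650 O.
Oxygen sums to 2.16737; scaling by 4/2.16737 = 1.84555 puts the formula on 4 O.
Si: 0.54325 × 1.84555 = 1.003 atoms per formula unit.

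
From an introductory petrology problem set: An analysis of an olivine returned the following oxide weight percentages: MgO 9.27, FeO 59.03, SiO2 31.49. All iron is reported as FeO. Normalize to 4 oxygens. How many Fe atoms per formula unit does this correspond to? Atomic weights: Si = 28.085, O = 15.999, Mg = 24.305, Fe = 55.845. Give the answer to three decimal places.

9.27 wt% MgO ÷ 40.304 g/mol = 0.23000 mol, giving 0.23000 Mg and 0.23000 O.
59.03 wt% FeO ÷ 71.844 g/mol = 0.82164 mol, giving 0.82164 Fe and 0.82164 O.
31.49 wt% SiO2 ÷ 60.083 g/mol = 0.52411 mol, giving 0.52411 Si and 1.04822 O.
Oxygen sums to 2.09986; scaling by 4/2.09986 = 1.90489 puts the formula on 4 O.
Fe: 0.82164 × 1.90489 = 1.565 atoms per formula unit.

1.565 Fe apfu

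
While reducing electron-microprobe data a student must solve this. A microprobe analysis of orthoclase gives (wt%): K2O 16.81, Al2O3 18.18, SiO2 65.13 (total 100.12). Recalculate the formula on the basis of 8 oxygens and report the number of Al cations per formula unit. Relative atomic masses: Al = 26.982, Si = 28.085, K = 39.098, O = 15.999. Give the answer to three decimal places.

0.990 Al apfu

16.81 wt% K2O ÷ 94.195 g/mol = 0.17846 mol, giving 0.35692 K and 0.17846 O.
18.18 wt% Al2O3 ÷ 101.961 g/mol = 0.17830 mol, giving 0.35660 Al and 0.53490 O.
65.13 wt% SiO2 ÷ 60.083 g/mol = 1.08400 mol, giving 1.08400 Si and 2.16800 O.
Oxygen sums to 2.88136; scaling by 8/2.88136 = 2.77647 puts the formula on 8 O.
Al: 0.35660 × 2.77647 = 0.990 atoms per formula unit.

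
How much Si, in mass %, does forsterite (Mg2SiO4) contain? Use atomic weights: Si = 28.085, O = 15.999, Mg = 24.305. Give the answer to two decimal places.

Molar mass of Mg2SiO4: 2*24.305 + 1*28.085 + 4*15.999 = 140.691 g/mol.
Mass of Si per formula unit: 1 × 28.085 = 28.085 g.
Weight fraction Si = 28.085 / 140.691 = 0.1996.

19.96 mass %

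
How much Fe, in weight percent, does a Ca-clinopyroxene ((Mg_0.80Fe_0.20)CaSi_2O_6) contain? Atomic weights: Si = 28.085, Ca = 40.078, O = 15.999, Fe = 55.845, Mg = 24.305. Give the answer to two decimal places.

Molar mass of (Mg_0.80Fe_0.20)CaSi_2O_6: 0.80*24.305 + 0.20*55.845 + 1*40.078 + 2*28.085 + 6*15.999 = 222.855 g/mol.
Mass of Fe per formula unit: 0.20 × 55.845 = 11.169 g.
Weight fraction Fe = 11.169 / 222.855 = 0.0501.

5.01 weight percent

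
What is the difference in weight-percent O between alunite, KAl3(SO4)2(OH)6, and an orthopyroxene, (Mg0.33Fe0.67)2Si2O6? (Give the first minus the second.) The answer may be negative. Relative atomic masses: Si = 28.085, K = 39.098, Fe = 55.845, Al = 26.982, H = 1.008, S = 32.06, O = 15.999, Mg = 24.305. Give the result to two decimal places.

O in KAl3(SO4)2(OH)6: molar mass 414.198 g/mol; 14×15.999 = 223.986 g → 54.08 wt%.
O in (Mg0.33Fe0.67)2Si2O6: molar mass 243.038 g/mol; 6×15.999 = 95.994 g → 39.50 wt%.
Difference = 54.08 − 39.50 = 14.58 percentage points.

14.58 percentage points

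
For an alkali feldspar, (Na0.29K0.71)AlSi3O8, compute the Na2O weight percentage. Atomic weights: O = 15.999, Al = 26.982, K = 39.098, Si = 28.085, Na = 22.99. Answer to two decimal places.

Molar mass of (Na0.29K0.71)AlSi3O8 = 0.29·22.99 + 0.71·39.098 + 1·26.982 + 3·28.085 + 8·15.999 = 273.656 g/mol.
Each formula unit contains 0.29 Na, equivalent to 0.29/2 = 0.1450 mol Na2O.
M(Na2O) = 2×22.99 + 1×15.999 = 61.979 g/mol.
Mass of Na2O per formula unit = 0.1450 × 61.979 = 8.987 g.
Na2O wt% = 8.987 / 273.656 × 100 = 3.28%.

3.28 wt%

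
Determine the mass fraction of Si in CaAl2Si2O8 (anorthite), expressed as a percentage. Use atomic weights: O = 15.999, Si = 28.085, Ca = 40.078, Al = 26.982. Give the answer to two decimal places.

M(CaAl2Si2O8) = 278.204 g/mol.
Si contributes 2 × 28.085 = 56.170 g per mole.
56.170/278.204 = 0.2019 → 20.19%.

20.19 weight percent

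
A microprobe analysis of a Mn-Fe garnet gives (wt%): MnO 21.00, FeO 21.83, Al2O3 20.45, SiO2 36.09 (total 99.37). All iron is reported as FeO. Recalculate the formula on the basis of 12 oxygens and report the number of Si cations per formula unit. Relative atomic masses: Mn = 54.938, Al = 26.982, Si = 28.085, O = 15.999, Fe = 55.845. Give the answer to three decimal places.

3.000 Si apfu

21.00 wt% MnO ÷ 70.937 g/mol = 0.29604 mol, giving 0.29604 Mn and 0.29604 O.
21.83 wt% FeO ÷ 71.844 g/mol = 0.30385 mol, giving 0.30385 Fe and 0.30385 O.
20.45 wt% Al2O3 ÷ 101.961 g/mol = 0.20057 mol, giving 0.40114 Al and 0.60171 O.
36.09 wt% SiO2 ÷ 60.083 g/mol = 0.60067 mol, giving 0.60067 Si and 1.20134 O.
Oxygen sums to 2.40294; scaling by 12/2.40294 = 4.99388 puts the formula on 12 O.
Si: 0.60067 × 4.99388 = 3.000 atoms per formula unit.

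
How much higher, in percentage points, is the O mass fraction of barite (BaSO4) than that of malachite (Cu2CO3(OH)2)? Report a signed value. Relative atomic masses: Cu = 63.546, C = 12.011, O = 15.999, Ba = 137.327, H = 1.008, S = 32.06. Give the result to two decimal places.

M(BaSO4) = 233.383 g/mol, so wt% O = 63.996/233.383 × 100 = 27.42%.
M(Cu2CO3(OH)2) = 221.114 g/mol, so wt% O = 79.995/221.114 × 100 = 36.18%.
27.42 − 36.18 = -8.76 pp.

-8.76 percentage points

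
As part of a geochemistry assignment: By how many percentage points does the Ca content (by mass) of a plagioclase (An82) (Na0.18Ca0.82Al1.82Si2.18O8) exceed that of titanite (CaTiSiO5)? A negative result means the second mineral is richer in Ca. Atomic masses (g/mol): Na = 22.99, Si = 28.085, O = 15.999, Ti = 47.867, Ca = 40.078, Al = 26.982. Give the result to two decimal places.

First mineral: 32.864 g Ca in 275.327 g formula = 11.94 wt% Ca.
Second mineral: 40.078 g Ca in 196.025 g formula = 20.45 wt% Ca.
11.94% − 20.45% gives a difference of -8.51 percentage points.

-8.51 percentage points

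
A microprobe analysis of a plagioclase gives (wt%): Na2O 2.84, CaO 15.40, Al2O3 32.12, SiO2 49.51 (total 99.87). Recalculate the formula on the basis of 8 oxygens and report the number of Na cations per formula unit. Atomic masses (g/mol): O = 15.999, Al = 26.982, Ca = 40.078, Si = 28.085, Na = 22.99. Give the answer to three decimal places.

0.252 Na apfu

Na2O: 2.84/61.979 = 0.04582 mol → 0.09164 mol Na, 0.04582 mol O.
CaO: 15.40/56.077 = 0.27462 mol → 0.27462 mol Ca, 0.27462 mol O.
Al2O3: 32.12/101.961 = 0.31502 mol → 0.63004 mol Al, 0.94506 mol O.
SiO2: 49.51/60.083 = 0.82403 mol → 0.82403 mol Si, 1.64806 mol O.
Total oxygen = 2.91356 mol. Normalization factor = 8/2.91356 = 2.74578.
Na per 8 O = 0.09164 × 2.74578 = 0.252.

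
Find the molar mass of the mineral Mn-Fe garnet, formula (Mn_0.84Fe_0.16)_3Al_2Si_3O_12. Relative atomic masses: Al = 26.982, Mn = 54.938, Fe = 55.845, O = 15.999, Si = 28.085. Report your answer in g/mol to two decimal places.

495.46 g/mol

Mn: 2.52 × 54.938 = 138.4438
Fe: 0.48 × 55.845 = 26.8056
Al: 2 × 26.982 = 53.9640
Si: 3 × 28.085 = 84.2550
O: 12 × 15.999 = 191.9880
Summing the contributions gives the formula mass.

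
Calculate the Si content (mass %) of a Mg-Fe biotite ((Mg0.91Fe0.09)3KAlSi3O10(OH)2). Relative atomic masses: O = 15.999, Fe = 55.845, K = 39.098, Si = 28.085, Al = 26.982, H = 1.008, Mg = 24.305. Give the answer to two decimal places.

19.79 mass %

M((Mg0.91Fe0.09)3KAlSi3O10(OH)2) = 425.770 g/mol.
Si contributes 3 × 28.085 = 84.255 g per mole.
84.255/425.770 = 0.1979 → 19.79%.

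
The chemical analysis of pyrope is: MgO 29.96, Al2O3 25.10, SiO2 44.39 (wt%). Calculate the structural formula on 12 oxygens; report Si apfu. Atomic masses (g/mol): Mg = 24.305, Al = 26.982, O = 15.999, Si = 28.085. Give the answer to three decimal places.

2.996 Si apfu

MgO: 29.96/40.304 = 0.74335 mol → 0.74335 mol Mg, 0.74335 mol O.
Al2O3: 25.10/101.961 = 0.24617 mol → 0.49234 mol Al, 0.73851 mol O.
SiO2: 44.39/60.083 = 0.73881 mol → 0.73881 mol Si, 1.47762 mol O.
Total oxygen = 2.95948 mol. Normalization factor = 12/2.95948 = 4.05477.
Si per 12 O = 0.73881 × 4.05477 = 2.996.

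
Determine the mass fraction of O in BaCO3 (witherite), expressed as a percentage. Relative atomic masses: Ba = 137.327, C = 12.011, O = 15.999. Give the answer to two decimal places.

Molar mass of BaCO3: 1·137.327 + 1·12.011 + 3·15.999 = 197.335 g/mol.
Mass of O per formula unit: 3 × 15.999 = 47.997 g.
Weight fraction O = 47.997 / 197.335 = 0.2432.

24.32 wt%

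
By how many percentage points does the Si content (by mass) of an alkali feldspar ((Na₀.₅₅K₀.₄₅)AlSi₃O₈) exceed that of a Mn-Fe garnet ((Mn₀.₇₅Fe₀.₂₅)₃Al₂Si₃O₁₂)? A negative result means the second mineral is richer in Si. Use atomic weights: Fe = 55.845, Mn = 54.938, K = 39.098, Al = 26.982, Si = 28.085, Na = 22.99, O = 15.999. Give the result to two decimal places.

Si in (Na₀.₅₅K₀.₄₅)AlSi₃O₈: molar mass 269.468 g/mol; 3×28.085 = 84.255 g → 31.27 wt%.
Si in (Mn₀.₇₅Fe₀.₂₅)₃Al₂Si₃O₁₂: molar mass 495.701 g/mol; 3×28.085 = 84.255 g → 17.00 wt%.
Difference = 31.27 − 17.00 = 14.27 percentage points.

14.27 percentage points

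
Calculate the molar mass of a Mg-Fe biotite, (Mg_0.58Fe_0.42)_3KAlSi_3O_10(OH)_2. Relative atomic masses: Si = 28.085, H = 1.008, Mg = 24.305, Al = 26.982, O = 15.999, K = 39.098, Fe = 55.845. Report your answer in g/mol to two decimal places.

456.99 g/mol

M = 1.74*24.305 + 1.26*55.845 + 1*39.098 + 1*26.982 + 3*28.085 + 12*15.999 + 2*1.008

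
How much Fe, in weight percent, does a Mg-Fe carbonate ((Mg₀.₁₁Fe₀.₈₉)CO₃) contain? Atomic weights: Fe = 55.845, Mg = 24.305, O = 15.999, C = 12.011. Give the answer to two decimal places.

44.23 weight percent

Formula mass = 0.11×24.305 + 0.89×55.845 + 1×12.011 + 3×15.999 = 112.384 g/mol, of which 49.702 g is Fe.
So Fe makes up 49.702/112.384 = 0.4423 of the mass, i.e. 44.23%.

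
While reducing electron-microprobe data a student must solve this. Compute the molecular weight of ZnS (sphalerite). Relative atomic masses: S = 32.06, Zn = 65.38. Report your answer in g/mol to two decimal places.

The formula mass is the sum 1·65.38 + 1·32.06.

97.44 g/mol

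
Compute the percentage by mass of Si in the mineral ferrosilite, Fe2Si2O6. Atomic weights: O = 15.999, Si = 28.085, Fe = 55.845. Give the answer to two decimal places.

Formula mass = 2*55.845 + 2*28.085 + 6*15.999 = 263.854 g/mol, of which 56.170 g is Si.
So Si makes up 56.170/263.854 = 0.2129 of the mass, i.e. 21.29%.

21.29 wt%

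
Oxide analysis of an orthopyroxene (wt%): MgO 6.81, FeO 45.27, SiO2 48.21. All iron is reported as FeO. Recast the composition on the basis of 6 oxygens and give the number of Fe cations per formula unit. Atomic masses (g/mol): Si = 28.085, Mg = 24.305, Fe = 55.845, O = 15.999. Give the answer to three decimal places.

MgO (M=40.304): mol = 0.16897; Mg = 0.16897, O = 0.16897.
FeO (M=71.844): mol = 0.63012; Fe = 0.63012, O = 0.63012.
SiO2 (M=60.083): mol = 0.80239; Si = 0.80239, O = 1.60478.
ΣO = 2.40387; factor = 6/ΣO = 2.49598.
Fe apfu = 0.63012 × 2.49598 = 1.573.

1.573 Fe apfu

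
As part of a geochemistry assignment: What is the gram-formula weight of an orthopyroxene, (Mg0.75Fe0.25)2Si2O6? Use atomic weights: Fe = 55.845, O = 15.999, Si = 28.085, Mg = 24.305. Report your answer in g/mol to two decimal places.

216.54 g/mol

Mg: 1.50 × 24.305 = 36.4575
Fe: 0.50 × 55.845 = 27.9225
Si: 2 × 28.085 = 56.1700
O: 6 × 15.999 = 95.9940
Summing the contributions gives the formula mass.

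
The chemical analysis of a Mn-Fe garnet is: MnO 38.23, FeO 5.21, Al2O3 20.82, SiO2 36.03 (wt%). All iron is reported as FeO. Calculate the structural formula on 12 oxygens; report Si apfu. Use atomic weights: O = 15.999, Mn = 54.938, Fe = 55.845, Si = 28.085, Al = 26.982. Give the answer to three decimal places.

MnO (M=70.937): mol = 0.53893; Mn = 0.53893, O = 0.53893.
FeO (M=71.844): mol = 0.07252; Fe = 0.07252, O = 0.07252.
Al2O3 (M=101.961): mol = 0.20420; Al = 0.40840, O = 0.61260.
SiO2 (M=60.083): mol = 0.59967; Si = 0.59967, O = 1.19934.
ΣO = 2.42339; factor = 12/ΣO = 4.95174.
Si apfu = 0.59967 × 4.95174 = 2.969.

2.969 Si apfu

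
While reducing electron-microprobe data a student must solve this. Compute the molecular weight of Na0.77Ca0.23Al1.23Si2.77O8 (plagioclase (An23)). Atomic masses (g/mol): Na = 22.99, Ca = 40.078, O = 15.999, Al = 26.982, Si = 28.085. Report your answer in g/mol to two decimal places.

M = 0.77*22.99 + 0.23*40.078 + 1.23*26.982 + 2.77*28.085 + 8*15.999

265.90 g/mol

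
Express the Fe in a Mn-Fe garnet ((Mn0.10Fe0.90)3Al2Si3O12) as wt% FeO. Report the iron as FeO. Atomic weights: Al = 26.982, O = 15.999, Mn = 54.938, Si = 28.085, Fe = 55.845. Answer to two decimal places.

38.99 wt%

M((Mn0.10Fe0.90)3Al2Si3O12) = 497.470 g/mol; M(FeO) = 71.844 g/mol.
Moles FeO per formula unit = 2.70 Fe ÷ 1 = 2.7000.
FeO fraction = (2.7000 × 71.844) / 497.470 = 193.979/497.470 = 0.3899.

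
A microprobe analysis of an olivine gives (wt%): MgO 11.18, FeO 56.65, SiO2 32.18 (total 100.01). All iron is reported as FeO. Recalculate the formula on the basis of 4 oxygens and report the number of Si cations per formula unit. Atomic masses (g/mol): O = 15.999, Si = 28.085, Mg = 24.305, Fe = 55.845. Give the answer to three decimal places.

1.002 Si apfu

MgO: 11.18/40.304 = 0.27739 mol → 0.27739 mol Mg, 0.27739 mol O.
FeO: 56.65/71.844 = 0.78851 mol → 0.78851 mol Fe, 0.78851 mol O.
SiO2: 32.18/60.083 = 0.53559 mol → 0.53559 mol Si, 1.07118 mol O.
Total oxygen = 2.13708 mol. Normalization factor = 4/2.13708 = 1.87171.
Si per 4 O = 0.53559 × 1.87171 = 1.002.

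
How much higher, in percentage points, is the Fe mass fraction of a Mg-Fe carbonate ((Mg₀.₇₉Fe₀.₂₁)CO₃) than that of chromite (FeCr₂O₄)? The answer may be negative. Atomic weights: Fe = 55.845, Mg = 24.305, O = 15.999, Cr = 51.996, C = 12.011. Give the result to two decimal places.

-12.05 percentage points

Fe in (Mg₀.₇₉Fe₀.₂₁)CO₃: molar mass 90.936 g/mol; 0.21×55.845 = 11.727 g → 12.90 wt%.
Fe in FeCr₂O₄: molar mass 223.833 g/mol; 1×55.845 = 55.845 g → 24.95 wt%.
Difference = 12.90 − 24.95 = -12.05 percentage points.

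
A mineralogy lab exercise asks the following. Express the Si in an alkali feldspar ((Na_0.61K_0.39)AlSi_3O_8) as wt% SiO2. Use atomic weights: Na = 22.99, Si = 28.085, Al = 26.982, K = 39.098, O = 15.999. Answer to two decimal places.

67.13 wt%

Formula mass = 268.501 g/mol.
3 Si → 3.0000 mol SiO2 per formula unit; M(SiO2) = 60.083, so SiO2 mass = 180.249 g.
180.249/268.501 × 100 = 67.13 wt%.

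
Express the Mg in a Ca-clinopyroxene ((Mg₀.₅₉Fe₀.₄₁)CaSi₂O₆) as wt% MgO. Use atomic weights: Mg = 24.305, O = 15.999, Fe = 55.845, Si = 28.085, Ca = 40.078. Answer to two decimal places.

10.36 wt%

M((Mg₀.₅₉Fe₀.₄₁)CaSi₂O₆) = 229.478 g/mol; M(MgO) = 40.304 g/mol.
Moles MgO per formula unit = 0.59 Mg ÷ 1 = 0.5900.
MgO fraction = (0.5900 × 40.304) / 229.478 = 23.779/229.478 = 0.1036.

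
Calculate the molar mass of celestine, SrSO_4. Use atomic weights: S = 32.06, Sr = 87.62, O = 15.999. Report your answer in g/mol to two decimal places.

183.68 g/mol

Sr: 1 × 87.62 = 87.6200
S: 1 × 32.06 = 32.0600
O: 4 × 15.999 = 63.9960
Summing the contributions gives the formula mass.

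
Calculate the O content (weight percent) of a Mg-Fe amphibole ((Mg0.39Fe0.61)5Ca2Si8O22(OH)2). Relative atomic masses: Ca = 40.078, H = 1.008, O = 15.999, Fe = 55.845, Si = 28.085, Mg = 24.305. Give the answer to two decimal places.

42.26 weight percent

Molar mass of (Mg0.39Fe0.61)5Ca2Si8O22(OH)2: 1.95*24.305 + 3.05*55.845 + 2*40.078 + 8*28.085 + 24*15.999 + 2*1.008 = 908.550 g/mol.
Mass of O per formula unit: 24 × 15.999 = 383.976 g.
Weight fraction O = 383.976 / 908.550 = 0.4226.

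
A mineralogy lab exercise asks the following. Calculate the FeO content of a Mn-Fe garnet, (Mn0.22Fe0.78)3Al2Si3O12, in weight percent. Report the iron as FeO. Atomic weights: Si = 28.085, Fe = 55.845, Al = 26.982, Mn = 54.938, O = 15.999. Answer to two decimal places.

33.82 wt%

M((Mn0.22Fe0.78)3Al2Si3O12) = 497.143 g/mol; M(FeO) = 71.844 g/mol.
Moles FeO per formula unit = 2.34 Fe ÷ 1 = 2.3400.
FeO fraction = (2.3400 × 71.844) / 497.143 = 168.115/497.143 = 0.3382.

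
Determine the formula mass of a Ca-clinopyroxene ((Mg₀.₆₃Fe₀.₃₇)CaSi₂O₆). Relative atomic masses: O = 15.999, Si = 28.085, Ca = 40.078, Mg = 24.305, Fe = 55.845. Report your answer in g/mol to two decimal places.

M = 0.63(24.305) + 0.37(55.845) + 1(40.078) + 2(28.085) + 6(15.999)

228.22 g/mol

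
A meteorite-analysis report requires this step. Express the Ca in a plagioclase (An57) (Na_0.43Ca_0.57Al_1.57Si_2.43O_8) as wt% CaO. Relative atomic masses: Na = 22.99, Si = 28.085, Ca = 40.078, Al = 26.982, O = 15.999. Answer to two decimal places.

M(Na_0.43Ca_0.57Al_1.57Si_2.43O_8) = 271.330 g/mol; M(CaO) = 56.077 g/mol.
Moles CaO per formula unit = 0.57 Ca ÷ 1 = 0.5700.
CaO fraction = (0.5700 × 56.077) / 271.330 = 31.964/271.330 = 0.1178.

11.78 wt%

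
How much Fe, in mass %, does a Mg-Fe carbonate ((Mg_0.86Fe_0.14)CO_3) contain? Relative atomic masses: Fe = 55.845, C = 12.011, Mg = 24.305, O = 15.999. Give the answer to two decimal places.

Formula mass = 0.86×24.305 + 0.14×55.845 + 1×12.011 + 3×15.999 = 88.729 g/mol, of which 7.818 g is Fe.
So Fe makes up 7.818/88.729 = 0.0881 of the mass, i.e. 8.81%.

8.81 mass %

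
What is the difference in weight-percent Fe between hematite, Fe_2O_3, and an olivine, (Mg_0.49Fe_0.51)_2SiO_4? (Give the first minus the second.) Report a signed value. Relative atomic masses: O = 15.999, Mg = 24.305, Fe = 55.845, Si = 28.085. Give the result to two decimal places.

First mineral: 111.690 g Fe in 159.687 g formula = 69.94 wt% Fe.
Second mineral: 56.962 g Fe in 172.862 g formula = 32.95 wt% Fe.
69.94% − 32.95% gives a difference of 36.99 percentage points.

36.99 percentage points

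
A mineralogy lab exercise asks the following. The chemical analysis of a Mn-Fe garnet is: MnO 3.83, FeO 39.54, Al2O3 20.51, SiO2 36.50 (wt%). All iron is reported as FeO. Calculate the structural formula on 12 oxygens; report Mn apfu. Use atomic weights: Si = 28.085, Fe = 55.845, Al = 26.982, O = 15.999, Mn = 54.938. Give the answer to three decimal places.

MnO (M=70.937): mol = 0.05399; Mn = 0.05399, O = 0.05399.
FeO (M=71.844): mol = 0.55036; Fe = 0.55036, O = 0.55036.
Al2O3 (M=101.961): mol = 0.20116; Al = 0.40232, O = 0.60348.
SiO2 (M=60.083): mol = 0.60749; Si = 0.60749, O = 1.21498.
ΣO = 2.42281; factor = 12/ΣO = 4.95293.
Mn apfu = 0.05399 × 4.95293 = 0.267.

0.267 Mn apfu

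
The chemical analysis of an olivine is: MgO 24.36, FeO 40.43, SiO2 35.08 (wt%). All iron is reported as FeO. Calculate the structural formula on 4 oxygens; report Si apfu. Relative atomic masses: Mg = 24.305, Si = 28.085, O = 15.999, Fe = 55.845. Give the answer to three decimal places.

1.000 Si apfu

MgO: 24.36/40.304 = 0.60441 mol → 0.60441 mol Mg, 0.60441 mol O.
FeO: 40.43/71.844 = 0.56275 mol → 0.56275 mol Fe, 0.56275 mol O.
SiO2: 35.08/60.083 = 0.58386 mol → 0.58386 mol Si, 1.16772 mol O.
Total oxygen = 2.33488 mol. Normalization factor = 4/2.33488 = 1.71315.
Si per 4 O = 0.58386 × 1.71315 = 1.000.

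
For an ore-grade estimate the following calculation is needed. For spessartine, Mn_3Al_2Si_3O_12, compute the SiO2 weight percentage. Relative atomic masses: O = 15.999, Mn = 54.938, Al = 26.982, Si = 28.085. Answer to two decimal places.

Molar mass of Mn_3Al_2Si_3O_12 = 3×54.938 + 2×26.982 + 3×28.085 + 12×15.999 = 495.021 g/mol.
Each formula unit contains 3 Si, equivalent to 3/1 = 3.0000 mol SiO2.
M(SiO2) = 1×28.085 + 2×15.999 = 60.083 g/mol.
Mass of SiO2 per formula unit = 3.0000 × 60.083 = 180.249 g.
SiO2 wt% = 180.249 / 495.021 × 100 = 36.41%.

36.41 wt%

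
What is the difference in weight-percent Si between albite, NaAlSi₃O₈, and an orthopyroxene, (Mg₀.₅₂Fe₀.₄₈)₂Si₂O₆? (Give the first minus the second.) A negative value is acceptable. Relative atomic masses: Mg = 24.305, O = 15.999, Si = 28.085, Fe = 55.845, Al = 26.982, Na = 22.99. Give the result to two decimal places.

M(NaAlSi₃O₈) = 262.219 g/mol, so wt% Si = 84.255/262.219 × 100 = 32.13%.
M((Mg₀.₅₂Fe₀.₄₈)₂Si₂O₆) = 231.052 g/mol, so wt% Si = 56.170/231.052 × 100 = 24.31%.
32.13 − 24.31 = 7.82 pp.

7.82 percentage points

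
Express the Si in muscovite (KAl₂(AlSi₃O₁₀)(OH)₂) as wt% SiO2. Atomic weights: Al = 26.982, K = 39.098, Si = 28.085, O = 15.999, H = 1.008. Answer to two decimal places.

45.25 wt%

M(KAl₂(AlSi₃O₁₀)(OH)₂) = 398.303 g/mol; M(SiO2) = 60.083 g/mol.
Moles SiO2 per formula unit = 3 Si ÷ 1 = 3.0000.
SiO2 fraction = (3.0000 × 60.083) / 398.303 = 180.249/398.303 = 0.4525.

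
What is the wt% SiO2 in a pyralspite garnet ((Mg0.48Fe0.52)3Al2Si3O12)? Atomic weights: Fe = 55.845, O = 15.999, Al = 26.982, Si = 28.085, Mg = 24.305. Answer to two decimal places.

Molar mass of (Mg0.48Fe0.52)3Al2Si3O12 = 1.44·24.305 + 1.56·55.845 + 2·26.982 + 3·28.085 + 12·15.999 = 452.324 g/mol.
Each formula unit contains 3 Si, equivalent to 3/1 = 3.0000 mol SiO2.
M(SiO2) = 1×28.085 + 2×15.999 = 60.083 g/mol.
Mass of SiO2 per formula unit = 3.0000 × 60.083 = 180.249 g.
SiO2 wt% = 180.249 / 452.324 × 100 = 39.85%.

39.85 wt%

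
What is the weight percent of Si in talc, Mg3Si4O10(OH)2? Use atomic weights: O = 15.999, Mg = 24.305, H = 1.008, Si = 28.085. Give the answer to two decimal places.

29.62 mass %

M(Mg3Si4O10(OH)2) = 379.259 g/mol.
Si contributes 4 × 28.085 = 112.340 g per mole.
112.340/379.259 = 0.2962 → 29.62%.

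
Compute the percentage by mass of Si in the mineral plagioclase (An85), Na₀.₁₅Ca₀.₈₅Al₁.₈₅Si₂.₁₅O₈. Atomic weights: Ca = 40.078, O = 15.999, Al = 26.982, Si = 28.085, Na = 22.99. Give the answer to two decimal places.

21.89 weight percent

M(Na₀.₁₅Ca₀.₈₅Al₁.₈₅Si₂.₁₅O₈) = 275.806 g/mol.
Si contributes 2.15 × 28.085 = 60.383 g per mole.
60.383/275.806 = 0.2189 → 21.89%.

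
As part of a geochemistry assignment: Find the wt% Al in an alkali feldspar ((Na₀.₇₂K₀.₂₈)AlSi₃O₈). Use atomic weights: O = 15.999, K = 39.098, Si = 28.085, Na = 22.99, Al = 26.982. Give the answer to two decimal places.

10.12 mass %

Formula mass = 0.72*22.99 + 0.28*39.098 + 1*26.982 + 3*28.085 + 8*15.999 = 266.729 g/mol, of which 26.982 g is Al.
So Al makes up 26.982/266.729 = 0.1012 of the mass, i.e. 10.12%.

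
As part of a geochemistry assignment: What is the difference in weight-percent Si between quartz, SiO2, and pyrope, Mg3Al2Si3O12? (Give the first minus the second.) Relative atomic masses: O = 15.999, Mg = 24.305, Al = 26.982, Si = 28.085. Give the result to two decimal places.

M(SiO2) = 60.083 g/mol, so wt% Si = 28.085/60.083 × 100 = 46.74%.
M(Mg3Al2Si3O12) = 403.122 g/mol, so wt% Si = 84.255/403.122 × 100 = 20.90%.
46.74 − 20.90 = 25.84 pp.

25.84 percentage points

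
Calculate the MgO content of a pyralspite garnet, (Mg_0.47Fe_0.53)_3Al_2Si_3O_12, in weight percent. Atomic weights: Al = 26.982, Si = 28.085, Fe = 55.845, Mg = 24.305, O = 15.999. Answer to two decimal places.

Molar mass of (Mg_0.47Fe_0.53)_3Al_2Si_3O_12 = 1.41*24.305 + 1.59*55.845 + 2*26.982 + 3*28.085 + 12*15.999 = 453.271 g/mol.
Each formula unit contains 1.41 Mg, equivalent to 1.41/1 = 1.4100 mol MgO.
M(MgO) = 1×24.305 + 1×15.999 = 40.304 g/mol.
Mass of MgO per formula unit = 1.4100 × 40.304 = 56.829 g.
MgO wt% = 56.829 / 453.271 × 100 = 12.54%.

12.54 wt%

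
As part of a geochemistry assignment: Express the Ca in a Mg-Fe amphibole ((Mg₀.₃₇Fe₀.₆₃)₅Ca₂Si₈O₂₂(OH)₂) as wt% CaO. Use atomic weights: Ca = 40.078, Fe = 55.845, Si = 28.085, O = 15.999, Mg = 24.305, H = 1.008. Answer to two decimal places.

Molar mass of (Mg₀.₃₇Fe₀.₆₃)₅Ca₂Si₈O₂₂(OH)₂ = 1.85*24.305 + 3.15*55.845 + 2*40.078 + 8*28.085 + 24*15.999 + 2*1.008 = 911.704 g/mol.
Each formula unit contains 2 Ca, equivalent to 2/1 = 2.0000 mol CaO.
M(CaO) = 1×40.078 + 1×15.999 = 56.077 g/mol.
Mass of CaO per formula unit = 2.0000 × 56.077 = 112.154 g.
CaO wt% = 112.154 / 911.704 × 100 = 12.30%.

12.30 wt%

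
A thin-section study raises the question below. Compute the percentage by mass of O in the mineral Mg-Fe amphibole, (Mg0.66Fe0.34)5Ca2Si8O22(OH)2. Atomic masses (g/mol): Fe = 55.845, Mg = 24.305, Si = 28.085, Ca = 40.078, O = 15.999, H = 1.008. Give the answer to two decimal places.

44.34 mass %

Molar mass of (Mg0.66Fe0.34)5Ca2Si8O22(OH)2: 3.30*24.305 + 1.70*55.845 + 2*40.078 + 8*28.085 + 24*15.999 + 2*1.008 = 865.971 g/mol.
Mass of O per formula unit: 24 × 15.999 = 383.976 g.
Weight fraction O = 383.976 / 865.971 = 0.4434.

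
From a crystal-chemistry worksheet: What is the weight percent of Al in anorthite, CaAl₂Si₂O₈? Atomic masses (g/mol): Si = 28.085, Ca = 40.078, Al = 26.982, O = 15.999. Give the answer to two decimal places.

Formula mass = 1*40.078 + 2*26.982 + 2*28.085 + 8*15.999 = 278.204 g/mol, of which 53.964 g is Al.
So Al makes up 53.964/278.204 = 0.1940 of the mass, i.e. 19.40%.

19.40 mass %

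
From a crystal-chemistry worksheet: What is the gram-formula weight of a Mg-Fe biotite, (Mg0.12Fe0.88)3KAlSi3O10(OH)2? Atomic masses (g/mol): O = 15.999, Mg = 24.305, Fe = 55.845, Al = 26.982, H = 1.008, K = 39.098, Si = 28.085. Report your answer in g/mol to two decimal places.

500.52 g/mol

M = 0.36×24.305 + 2.64×55.845 + 1×39.098 + 1×26.982 + 3×28.085 + 12×15.999 + 2×1.008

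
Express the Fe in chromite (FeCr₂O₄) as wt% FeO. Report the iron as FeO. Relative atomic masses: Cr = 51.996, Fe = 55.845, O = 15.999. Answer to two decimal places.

32.10 wt%

Formula mass = 223.833 g/mol.
1 Fe → 1.0000 mol FeO per formula unit; M(FeO) = 71.844, so FeO mass = 71.844 g.
71.844/223.833 × 100 = 32.10 wt%.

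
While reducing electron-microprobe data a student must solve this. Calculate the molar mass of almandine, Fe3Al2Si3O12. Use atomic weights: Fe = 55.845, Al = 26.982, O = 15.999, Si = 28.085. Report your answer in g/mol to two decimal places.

Fe: 3 × 55.845 = 167.5350
Al: 2 × 26.982 = 53.9640
Si: 3 × 28.085 = 84.2550
O: 12 × 15.999 = 191.9880
Summing the contributions gives the formula mass.

497.74 g/mol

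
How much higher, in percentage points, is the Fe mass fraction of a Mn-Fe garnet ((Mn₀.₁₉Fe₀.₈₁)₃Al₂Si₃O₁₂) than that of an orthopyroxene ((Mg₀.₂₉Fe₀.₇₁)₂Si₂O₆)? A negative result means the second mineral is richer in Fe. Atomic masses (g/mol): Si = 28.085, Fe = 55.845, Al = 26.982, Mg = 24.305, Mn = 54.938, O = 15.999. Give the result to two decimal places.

-5.00 percentage points

M((Mn₀.₁₉Fe₀.₈₁)₃Al₂Si₃O₁₂) = 497.225 g/mol, so wt% Fe = 135.703/497.225 × 100 = 27.29%.
M((Mg₀.₂₉Fe₀.₇₁)₂Si₂O₆) = 245.561 g/mol, so wt% Fe = 79.300/245.561 × 100 = 32.29%.
27.29 − 32.29 = -5.00 pp.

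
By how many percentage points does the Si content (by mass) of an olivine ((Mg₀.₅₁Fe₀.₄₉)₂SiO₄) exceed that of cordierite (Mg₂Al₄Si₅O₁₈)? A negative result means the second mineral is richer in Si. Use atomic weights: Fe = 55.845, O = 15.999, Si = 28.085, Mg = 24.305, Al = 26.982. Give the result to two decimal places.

Si in (Mg₀.₅₁Fe₀.₄₉)₂SiO₄: molar mass 171.600 g/mol; 1×28.085 = 28.085 g → 16.37 wt%.
Si in Mg₂Al₄Si₅O₁₈: molar mass 584.945 g/mol; 5×28.085 = 140.425 g → 24.01 wt%.
Difference = 16.37 − 24.01 = -7.64 percentage points.

-7.64 percentage points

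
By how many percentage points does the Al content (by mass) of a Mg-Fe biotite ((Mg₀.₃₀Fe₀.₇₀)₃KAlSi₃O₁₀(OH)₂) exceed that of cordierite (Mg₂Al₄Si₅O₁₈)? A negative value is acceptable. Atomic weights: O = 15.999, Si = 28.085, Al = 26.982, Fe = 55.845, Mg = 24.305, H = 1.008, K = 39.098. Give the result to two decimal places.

-12.87 percentage points

First mineral: 26.982 g Al in 483.488 g formula = 5.58 wt% Al.
Second mineral: 107.928 g Al in 584.945 g formula = 18.45 wt% Al.
5.58% − 18.45% gives a difference of -12.87 percentage points.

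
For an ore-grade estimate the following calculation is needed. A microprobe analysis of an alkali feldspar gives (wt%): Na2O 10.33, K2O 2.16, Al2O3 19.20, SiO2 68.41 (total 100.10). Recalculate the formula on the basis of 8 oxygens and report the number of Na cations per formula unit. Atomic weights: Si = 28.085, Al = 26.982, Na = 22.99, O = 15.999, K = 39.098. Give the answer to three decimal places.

0.880 Na apfu

Na2O: 10.33/61.979 = 0.16667 mol → 0.33334 mol Na, 0.16667 mol O.
K2O: 2.16/94.195 = 0.02293 mol → 0.04586 mol K, 0.02293 mol O.
Al2O3: 19.20/101.961 = 0.18831 mol → 0.37662 mol Al, 0.56493 mol O.
SiO2: 68.41/60.083 = 1.13859 mol → 1.13859 mol Si, 2.27718 mol O.
Total oxygen = 3.03171 mol. Normalization factor = 8/3.03171 = 2.63877.
Na per 8 O = 0.33334 × 2.63877 = 0.880.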